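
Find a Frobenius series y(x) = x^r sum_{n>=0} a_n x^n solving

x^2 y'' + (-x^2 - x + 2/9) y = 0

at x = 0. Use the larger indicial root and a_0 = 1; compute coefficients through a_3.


Write in Frobenius form y'' + (p(x)/x) y' + (q(x)/x^2) y = 0:
  p(x) = 0,  q(x) = -x^2 - x + 2/9.
Indicial equation: r(r-1) + (0) r + (2/9) = 0 -> roots r_1 = 2/3, r_2 = 1/3.
Take r = r_1 = 2/3. Let y(x) = x^r sum_{n>=0} a_n x^n with a_0 = 1.
Substitute y = x^r sum a_n x^n and match x^{r+n}. The recurrence is
  D(n) a_n - 1 a_{n-1} - 1 a_{n-2} = 0,  where D(n) = (r+n)(r+n-1) + (0)(r+n) + (2/9).
  a_n = [1 a_{n-1} + 1 a_{n-2}] / D(n).
Since the indicial polynomial factors as (r - r_1)(r - r_2), D(n) = (r_1 + n - r_1)(r_1 + n - r_2) = n(n + 1/3).
Evaluating step by step (a_0 = 1):
  n = 1: D(1) = 1(1 + 1/3) = 4/3; numerator = 1(1) = 1; a_1 = (1)/(4/3) = 3/4
  n = 2: D(2) = 2(2 + 1/3) = 14/3; numerator = 1(3/4) + 1(1) = 7/4; a_2 = (7/4)/(14/3) = 3/8
  n = 3: D(3) = 3(3 + 1/3) = 10; numerator = 1(3/8) + 1(3/4) = 9/8; a_3 = (9/8)/(10) = 9/80

r = 2/3; a_0 = 1; a_1 = 3/4; a_2 = 3/8; a_3 = 9/80


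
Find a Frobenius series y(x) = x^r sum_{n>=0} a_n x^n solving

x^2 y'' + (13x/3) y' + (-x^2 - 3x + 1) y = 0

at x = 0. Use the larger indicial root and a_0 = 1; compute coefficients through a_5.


Write in Frobenius form y'' + (p(x)/x) y' + (q(x)/x^2) y = 0:
  p(x) = 13/3,  q(x) = -x^2 - 3x + 1.
Indicial equation: r(r-1) + (13/3) r + (1) = 0 -> roots r_1 = -1/3, r_2 = -3.
Take r = r_1 = -1/3. Let y(x) = x^r sum_{n>=0} a_n x^n with a_0 = 1.
Substitute y = x^r sum a_n x^n and match x^{r+n}. The recurrence is
  D(n) a_n - 3 a_{n-1} - 1 a_{n-2} = 0,  where D(n) = (r+n)(r+n-1) + (13/3)(r+n) + (1).
  a_n = [3 a_{n-1} + 1 a_{n-2}] / D(n).
Since the indicial polynomial factors as (r - r_1)(r - r_2), D(n) = (r_1 + n - r_1)(r_1 + n - r_2) = n(n + 8/3).
Evaluating step by step (a_0 = 1):
  n = 1: D(1) = 1(1 + 8/3) = 11/3; numerator = 3(1) = 3; a_1 = (3)/(11/3) = 9/11
  n = 2: D(2) = 2(2 + 8/3) = 28/3; numerator = 3(9/11) + 1(1) = 38/11; a_2 = (38/11)/(28/3) = 57/154
  n = 3: D(3) = 3(3 + 8/3) = 17; numerator = 3(57/154) + 1(9/11) = 27/14; a_3 = (27/14)/(17) = 27/238
  n = 4: D(4) = 4(4 + 8/3) = 80/3; numerator = 3(27/238) + 1(57/154) = 930/1309; a_4 = (930/1309)/(80/3) = 279/10472
  n = 5: D(5) = 5(5 + 8/3) = 115/3; numerator = 3(279/10472) + 1(27/238) = 2025/10472; a_5 = (2025/10472)/(115/3) = 1215/240856

r = -1/3; a_0 = 1; a_1 = 9/11; a_2 = 57/154; a_3 = 27/238; a_4 = 279/10472; a_5 = 1215/240856


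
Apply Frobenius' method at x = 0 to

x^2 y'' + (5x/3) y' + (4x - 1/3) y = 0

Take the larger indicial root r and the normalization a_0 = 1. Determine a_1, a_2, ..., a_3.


Write in Frobenius form y'' + (p(x)/x) y' + (q(x)/x^2) y = 0:
  p(x) = 5/3,  q(x) = 4x - 1/3.
Indicial equation: r(r-1) + (5/3) r + (-1/3) = 0 -> roots r_1 = 1/3, r_2 = -1.
Take r = r_1 = 1/3. Let y(x) = x^r sum_{n>=0} a_n x^n with a_0 = 1.
Substitute y = x^r sum a_n x^n and match x^{r+n}. The recurrence is
  D(n) a_n + 4 a_{n-1} = 0,  where D(n) = (r+n)(r+n-1) + (5/3)(r+n) + (-1/3).
  a_n = -4 / D(n) * a_{n-1}.
Since the indicial polynomial factors as (r - r_1)(r - r_2), D(n) = (r_1 + n - r_1)(r_1 + n - r_2) = n(n + 4/3).
Evaluating step by step (a_0 = 1):
  n = 1: D(1) = 1(1 + 4/3) = 7/3; numerator = -4(1) = -4; a_1 = (-4)/(7/3) = -12/7
  n = 2: D(2) = 2(2 + 4/3) = 20/3; numerator = -4(-12/7) = 48/7; a_2 = (48/7)/(20/3) = 36/35
  n = 3: D(3) = 3(3 + 4/3) = 13; numerator = -4(36/35) = -144/35; a_3 = (-144/35)/(13) = -144/455

r = 1/3; a_0 = 1; a_1 = -12/7; a_2 = 36/35; a_3 = -144/455


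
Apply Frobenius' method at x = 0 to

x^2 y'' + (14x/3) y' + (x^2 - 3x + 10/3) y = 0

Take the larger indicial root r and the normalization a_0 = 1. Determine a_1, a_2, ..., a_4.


Write in Frobenius form y'' + (p(x)/x) y' + (q(x)/x^2) y = 0:
  p(x) = 14/3,  q(x) = x^2 - 3x + 10/3.
Indicial equation: r(r-1) + (14/3) r + (10/3) = 0 -> roots r_1 = -5/3, r_2 = -2.
Take r = r_1 = -5/3. Let y(x) = x^r sum_{n>=0} a_n x^n with a_0 = 1.
Substitute y = x^r sum a_n x^n and match x^{r+n}. The recurrence is
  D(n) a_n - 3 a_{n-1} + 1 a_{n-2} = 0,  where D(n) = (r+n)(r+n-1) + (14/3)(r+n) + (10/3).
  a_n = [3 a_{n-1} - 1 a_{n-2}] / D(n).
Since the indicial polynomial factors as (r - r_1)(r - r_2), D(n) = (r_1 + n - r_1)(r_1 + n - r_2) = n(n + 1/3).
Evaluating step by step (a_0 = 1):
  n = 1: D(1) = 1(1 + 1/3) = 4/3; numerator = 3(1) = 3; a_1 = (3)/(4/3) = 9/4
  n = 2: D(2) = 2(2 + 1/3) = 14/3; numerator = 3(9/4) - 1(1) = 23/4; a_2 = (23/4)/(14/3) = 69/56
  n = 3: D(3) = 3(3 + 1/3) = 10; numerator = 3(69/56) - 1(9/4) = 81/56; a_3 = (81/56)/(10) = 81/560
  n = 4: D(4) = 4(4 + 1/3) = 52/3; numerator = 3(81/560) - 1(69/56) = -447/560; a_4 = (-447/560)/(52/3) = -1341/29120

r = -5/3; a_0 = 1; a_1 = 9/4; a_2 = 69/56; a_3 = 81/560; a_4 = -1341/29120


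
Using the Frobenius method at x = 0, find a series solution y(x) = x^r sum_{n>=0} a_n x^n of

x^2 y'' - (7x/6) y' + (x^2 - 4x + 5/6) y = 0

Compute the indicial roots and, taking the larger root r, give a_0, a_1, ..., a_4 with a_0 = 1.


Write in Frobenius form y'' + (p(x)/x) y' + (q(x)/x^2) y = 0:
  p(x) = -7/6,  q(x) = x^2 - 4x + 5/6.
Indicial equation: r(r-1) + (-7/6) r + (5/6) = 0 -> roots r_1 = 5/3, r_2 = 1/2.
Take r = r_1 = 5/3. Let y(x) = x^r sum_{n>=0} a_n x^n with a_0 = 1.
Substitute y = x^r sum a_n x^n and match x^{r+n}. The recurrence is
  D(n) a_n - 4 a_{n-1} + 1 a_{n-2} = 0,  where D(n) = (r+n)(r+n-1) + (-7/6)(r+n) + (5/6).
  a_n = [4 a_{n-1} - 1 a_{n-2}] / D(n).
Since the indicial polynomial factors as (r - r_1)(r - r_2), D(n) = (r_1 + n - r_1)(r_1 + n - r_2) = n(n + 7/6).
Evaluating step by step (a_0 = 1):
  n = 1: D(1) = 1(1 + 7/6) = 13/6; numerator = 4(1) = 4; a_1 = (4)/(13/6) = 24/13
  n = 2: D(2) = 2(2 + 7/6) = 19/3; numerator = 4(24/13) - 1(1) = 83/13; a_2 = (83/13)/(19/3) = 249/247
  n = 3: D(3) = 3(3 + 7/6) = 25/2; numerator = 4(249/247) - 1(24/13) = 540/247; a_3 = (540/247)/(25/2) = 216/1235
  n = 4: D(4) = 4(4 + 7/6) = 62/3; numerator = 4(216/1235) - 1(249/247) = -381/1235; a_4 = (-381/1235)/(62/3) = -1143/76570

r = 5/3; a_0 = 1; a_1 = 24/13; a_2 = 249/247; a_3 = 216/1235; a_4 = -1143/76570


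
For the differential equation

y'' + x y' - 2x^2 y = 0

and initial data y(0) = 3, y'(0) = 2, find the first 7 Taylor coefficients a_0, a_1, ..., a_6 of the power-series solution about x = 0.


Ansatz: y(x) = sum_{n>=0} a_n x^n, so y'(x) = sum_{n>=1} n a_n x^(n-1) and y''(x) = sum_{n>=2} n(n-1) a_n x^(n-2).
Substitute into P(x) y'' + Q(x) y' + R(x) y = 0 with P(x) = 1, Q(x) = x, R(x) = -2x^2, and match powers of x.
Initial conditions: a_0 = 3, a_1 = 2.
Setting the coefficient of each power of x to zero and solving order by order (substituting the coefficients already found):
  x^0: 2 a_2 = 0  ->  a_2 = 0
  x^1: 6 a_3 + a_1 = 0  ->  6 a_3 = -a_1 = -2  ->  a_3 = -1/3
  x^2: 12 a_4 + 2 a_2 - 2 a_0 = 0  ->  12 a_4 = -2 a_2 + 2 a_0 = 6  ->  a_4 = 1/2
  x^3: 20 a_5 + 3 a_3 - 2 a_1 = 0  ->  20 a_5 = -3 a_3 + 2 a_1 = 5  ->  a_5 = 1/4
  x^4: 30 a_6 + 4 a_4 - 2 a_2 = 0  ->  30 a_6 = -4 a_4 + 2 a_2 = -2  ->  a_6 = -1/15
Truncated series: y(x) = 3 + 2 x - (1/3) x^3 + (1/2) x^4 + (1/4) x^5 - (1/15) x^6 + O(x^7).

a_0 = 3; a_1 = 2; a_2 = 0; a_3 = -1/3; a_4 = 1/2; a_5 = 1/4; a_6 = -1/15


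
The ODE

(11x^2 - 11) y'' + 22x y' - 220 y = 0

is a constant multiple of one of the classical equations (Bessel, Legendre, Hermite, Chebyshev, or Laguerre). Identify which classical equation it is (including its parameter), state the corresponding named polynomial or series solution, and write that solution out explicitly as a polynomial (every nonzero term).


All three coefficients share the factor -11; dividing through by -11 gives  (1 - x^2) y'' - 2x y' + 20 y = 0.
This matches the Legendre equation (1 - x^2) y'' - 2x y' + n(n+1) y = 0 (note the -2x y' term) with n(n+1) = 20, so n = 4; the polynomial solution is P_4(x).
With y = sum_k a_k x^k, matching x^k gives (k+2)(k+1) a_{k+2} = [k(k+1) - n(n+1)] a_k = (k - 4)(k + 5) a_k. The right side vanishes at k = 4, so the series with the parity of 4 terminates at degree 4.
Standard normalization (P_n(1) = 1): leading coefficient (2n)!/(2^n (n!)^2) = 40320/(16*576) = 35/8, so a_4 = 35/8. Work downward with a_k = (k+1)(k+2) a_{k+2} / ((k - 4)(k + 5)):
  a_2 = (3)(4)(35/8) / ((2 - 4)(2 + 5)) = (105/2)/(-14) = -15/4
  a_0 = (1)(2)(-15/4) / ((0 - 4)(0 + 5)) = (-15/2)/(-20) = 3/8
Hence P_4(x) = 35 x^4/8 - 15 x^2/4 + 3/8.

P_4(x); series = 35 x^4/8 - 15 x^2/4 + 3/8


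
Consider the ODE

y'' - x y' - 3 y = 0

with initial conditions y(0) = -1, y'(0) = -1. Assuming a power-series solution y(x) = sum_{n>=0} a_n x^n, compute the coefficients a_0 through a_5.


Ansatz: y(x) = sum_{n>=0} a_n x^n, so y'(x) = sum_{n>=1} n a_n x^(n-1) and y''(x) = sum_{n>=2} n(n-1) a_n x^(n-2).
Substitute into P(x) y'' + Q(x) y' + R(x) y = 0 with P(x) = 1, Q(x) = -x, R(x) = -3, and match powers of x.
Initial conditions: a_0 = -1, a_1 = -1.
Setting the coefficient of each power of x to zero and solving order by order (substituting the coefficients already found):
  x^0: 2 a_2 - 3 a_0 = 0  ->  2 a_2 = 3 a_0 = -3  ->  a_2 = -3/2
  x^1: 6 a_3 - 4 a_1 = 0  ->  6 a_3 = 4 a_1 = -4  ->  a_3 = -2/3
  x^2: 12 a_4 - 5 a_2 = 0  ->  12 a_4 = 5 a_2 = -15/2  ->  a_4 = -5/8
  x^3: 20 a_5 - 6 a_3 = 0  ->  20 a_5 = 6 a_3 = -4  ->  a_5 = -1/5
Truncated series: y(x) = -1 - x - (3/2) x^2 - (2/3) x^3 - (5/8) x^4 - (1/5) x^5 + O(x^6).

a_0 = -1; a_1 = -1; a_2 = -3/2; a_3 = -2/3; a_4 = -5/8; a_5 = -1/5


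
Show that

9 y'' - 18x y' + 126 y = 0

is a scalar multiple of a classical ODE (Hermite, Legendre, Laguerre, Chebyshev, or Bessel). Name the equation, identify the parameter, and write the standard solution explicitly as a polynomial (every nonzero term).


All three coefficients share the factor 9; dividing through by 9 gives  y'' - 2x y' + 14 y = 0.
This matches the Hermite equation y'' - 2x y' + 2n y = 0 with 2n = 14, so n = 7; the polynomial solution is H_7(x).
With y = sum_k a_k x^k, matching x^k gives (k+2)(k+1) a_{k+2} = 2(k - n) a_k = 2(k - 7) a_k. The right side vanishes at k = 7, so the series with the parity of 7 terminates at degree 7.
Standard normalization: leading coefficient of H_n is 2^n, so a_7 = 2^7 = 128. Work downward with a_k = (k+1)(k+2) a_{k+2} / (2(k - n)):
  a_5 = (6)(7)(128) / (2(5 - 7)) = 5376/(-4) = -1344
  a_3 = (4)(5)(-1344) / (2(3 - 7)) = -26880/(-8) = 3360
  a_1 = (2)(3)(3360) / (2(1 - 7)) = 20160/(-12) = -1680
Hence H_7(x) = 128 x^7 - 1344 x^5 + 3360 x^3 - 1680 x.

H_7(x); series = 128 x^7 - 1344 x^5 + 3360 x^3 - 1680 x


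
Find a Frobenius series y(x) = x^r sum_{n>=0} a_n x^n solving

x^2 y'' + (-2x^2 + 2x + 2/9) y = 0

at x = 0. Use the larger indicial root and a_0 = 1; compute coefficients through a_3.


Write in Frobenius form y'' + (p(x)/x) y' + (q(x)/x^2) y = 0:
  p(x) = 0,  q(x) = -2x^2 + 2x + 2/9.
Indicial equation: r(r-1) + (0) r + (2/9) = 0 -> roots r_1 = 2/3, r_2 = 1/3.
Take r = r_1 = 2/3. Let y(x) = x^r sum_{n>=0} a_n x^n with a_0 = 1.
Substitute y = x^r sum a_n x^n and match x^{r+n}. The recurrence is
  D(n) a_n + 2 a_{n-1} - 2 a_{n-2} = 0,  where D(n) = (r+n)(r+n-1) + (0)(r+n) + (2/9).
  a_n = [-2 a_{n-1} + 2 a_{n-2}] / D(n).
Since the indicial polynomial factors as (r - r_1)(r - r_2), D(n) = (r_1 + n - r_1)(r_1 + n - r_2) = n(n + 1/3).
Evaluating step by step (a_0 = 1):
  n = 1: D(1) = 1(1 + 1/3) = 4/3; numerator = -2(1) = -2; a_1 = (-2)/(4/3) = -3/2
  n = 2: D(2) = 2(2 + 1/3) = 14/3; numerator = -2(-3/2) + 2(1) = 5; a_2 = (5)/(14/3) = 15/14
  n = 3: D(3) = 3(3 + 1/3) = 10; numerator = -2(15/14) + 2(-3/2) = -36/7; a_3 = (-36/7)/(10) = -18/35

r = 2/3; a_0 = 1; a_1 = -3/2; a_2 = 15/14; a_3 = -18/35


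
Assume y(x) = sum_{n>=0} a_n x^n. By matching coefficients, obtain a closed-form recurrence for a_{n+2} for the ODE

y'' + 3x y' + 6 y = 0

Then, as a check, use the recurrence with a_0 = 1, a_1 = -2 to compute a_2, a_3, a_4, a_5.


Substitute y = sum_n a_n x^n.
y''(x) has coefficient (n+2)(n+1) a_{n+2} at x^n;
3 x y'(x) has coefficient 3 n a_n at x^n (shift);
6 y(x) has coefficient 6 a_n at x^n.
Matching x^n: (n+2)(n+1) a_{n+2} + (3n + 6) a_n = 0.
Thus a_{n+2} = (-3n - 6) / ((n+1)(n+2)) * a_n.

Check with a_0 = 1, a_1 = -2 (apply the recurrence for n = 0, 1, 2, 3): a_0 = 1, a_1 = -2, a_2 = -3, a_3 = 3, a_4 = 3, a_5 = -9/4.

a_(n+2) = (-3n - 6) / ((n+1)(n+2)) * a_n; check: a_0 = 1, a_1 = -2, a_2 = -3, a_3 = 3, a_4 = 3, a_5 = -9/4


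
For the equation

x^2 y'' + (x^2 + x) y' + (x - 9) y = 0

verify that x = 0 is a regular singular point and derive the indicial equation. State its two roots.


Divide by x^2 to reach normal form y'' + P_1(x) y' + P_2(x) y = 0 with P_1(x) = 1 + 1/x and P_2(x) = 1/x - 9/x^2.
x = 0 is a singular point because the y'-coefficient 1 + 1/x has a pole at x = 0 and the y-coefficient 1/x - 9/x^2 has a pole at x = 0.
It is a regular singular point because x P_1(x) = p(x) = x + 1 and x^2 P_2(x) = q(x) = x - 9 are polynomials, hence analytic at x = 0.
p(0) = 1,  q(0) = -9.
Indicial equation: r(r-1) + p(0) r + q(0) = 0, i.e. r^2 + (p(0) - 1) r + q(0) = 0, i.e. r^2 - 9 = 0.
Discriminant: (0)^2 - 4(-9) = 36, so r = (0 ± 6)/2.
Solving: r_1 = 3, r_2 = -3.

indicial: r^2 - 9 = 0; roots r_1 = 3, r_2 = -3


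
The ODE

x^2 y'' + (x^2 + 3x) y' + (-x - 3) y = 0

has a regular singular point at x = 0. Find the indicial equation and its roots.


Divide by x^2 to reach normal form y'' + P_1(x) y' + P_2(x) y = 0 with P_1(x) = 1 + 3/x and P_2(x) = -1/x - 3/x^2.
x = 0 is a singular point because the y'-coefficient 1 + 3/x has a pole at x = 0 and the y-coefficient -1/x - 3/x^2 has a pole at x = 0.
It is a regular singular point because x P_1(x) = p(x) = x + 3 and x^2 P_2(x) = q(x) = -x - 3 are polynomials, hence analytic at x = 0.
p(0) = 3,  q(0) = -3.
Indicial equation: r(r-1) + p(0) r + q(0) = 0, i.e. r^2 + (p(0) - 1) r + q(0) = 0, i.e. r^2 + 2 r - 3 = 0.
Discriminant: (2)^2 - 4(-3) = 16, so r = (-2 ± 4)/2.
Solving: r_1 = 1, r_2 = -3.

indicial: r^2 + 2 r - 3 = 0; roots r_1 = 1, r_2 = -3


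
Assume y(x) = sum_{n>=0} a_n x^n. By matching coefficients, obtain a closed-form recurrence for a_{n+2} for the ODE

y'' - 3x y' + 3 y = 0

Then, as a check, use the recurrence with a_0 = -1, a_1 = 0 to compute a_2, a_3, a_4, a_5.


Substitute y = sum_n a_n x^n.
y''(x) has coefficient (n+2)(n+1) a_{n+2} at x^n;
-3 x y'(x) has coefficient -3 n a_n at x^n (shift);
3 y(x) has coefficient 3 a_n at x^n.
Matching x^n: (n+2)(n+1) a_{n+2} + (-3n + 3) a_n = 0.
Thus a_{n+2} = (3n - 3) / ((n+1)(n+2)) * a_n.

Check with a_0 = -1, a_1 = 0 (apply the recurrence for n = 0, 1, 2, 3): a_0 = -1, a_1 = 0, a_2 = 3/2, a_3 = 0, a_4 = 3/8, a_5 = 0.

a_(n+2) = (3n - 3) / ((n+1)(n+2)) * a_n; check: a_0 = -1, a_1 = 0, a_2 = 3/2, a_3 = 0, a_4 = 3/8, a_5 = 0


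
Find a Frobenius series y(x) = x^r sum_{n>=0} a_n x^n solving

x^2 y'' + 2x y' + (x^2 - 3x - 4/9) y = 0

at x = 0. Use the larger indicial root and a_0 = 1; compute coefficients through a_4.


Write in Frobenius form y'' + (p(x)/x) y' + (q(x)/x^2) y = 0:
  p(x) = 2,  q(x) = x^2 - 3x - 4/9.
Indicial equation: r(r-1) + (2) r + (-4/9) = 0 -> roots r_1 = 1/3, r_2 = -4/3.
Take r = r_1 = 1/3. Let y(x) = x^r sum_{n>=0} a_n x^n with a_0 = 1.
Substitute y = x^r sum a_n x^n and match x^{r+n}. The recurrence is
  D(n) a_n - 3 a_{n-1} + 1 a_{n-2} = 0,  where D(n) = (r+n)(r+n-1) + (2)(r+n) + (-4/9).
  a_n = [3 a_{n-1} - 1 a_{n-2}] / D(n).
Since the indicial polynomial factors as (r - r_1)(r - r_2), D(n) = (r_1 + n - r_1)(r_1 + n - r_2) = n(n + 5/3).
Evaluating step by step (a_0 = 1):
  n = 1: D(1) = 1(1 + 5/3) = 8/3; numerator = 3(1) = 3; a_1 = (3)/(8/3) = 9/8
  n = 2: D(2) = 2(2 + 5/3) = 22/3; numerator = 3(9/8) - 1(1) = 19/8; a_2 = (19/8)/(22/3) = 57/176
  n = 3: D(3) = 3(3 + 5/3) = 14; numerator = 3(57/176) - 1(9/8) = -27/176; a_3 = (-27/176)/(14) = -27/2464
  n = 4: D(4) = 4(4 + 5/3) = 68/3; numerator = 3(-27/2464) - 1(57/176) = -879/2464; a_4 = (-879/2464)/(68/3) = -2637/167552

r = 1/3; a_0 = 1; a_1 = 9/8; a_2 = 57/176; a_3 = -27/2464; a_4 = -2637/167552


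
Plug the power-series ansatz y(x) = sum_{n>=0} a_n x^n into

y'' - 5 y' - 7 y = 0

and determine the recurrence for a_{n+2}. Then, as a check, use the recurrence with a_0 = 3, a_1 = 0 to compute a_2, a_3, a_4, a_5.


Substitute y = sum_n a_n x^n.
y''(x) has coefficient (n+2)(n+1) a_{n+2} at x^n;
-5 y'(x) has coefficient -5 (n+1) a_{n+1} at x^n;
-7 y(x) has coefficient -7 a_n at x^n.
Matching x^n: (n+2)(n+1) a_{n+2} - 5 (n+1) a_{n+1} - 7 a_n = 0.
Thus a_{n+2} = [5 (n+1) a_{n+1} + 7 a_n] / ((n+1)(n+2)).

Check with a_0 = 3, a_1 = 0 (apply the recurrence for n = 0, 1, 2, 3): a_0 = 3, a_1 = 0, a_2 = 21/2, a_3 = 35/2, a_4 = 28, a_5 = 273/8.

a_(n+2) = [5 (n+1) a_(n+1) + 7 a_n] / ((n+1)(n+2)); check: a_0 = 3, a_1 = 0, a_2 = 21/2, a_3 = 35/2, a_4 = 28, a_5 = 273/8


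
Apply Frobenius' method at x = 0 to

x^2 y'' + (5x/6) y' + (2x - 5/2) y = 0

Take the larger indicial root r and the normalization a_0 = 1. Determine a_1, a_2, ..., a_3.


Write in Frobenius form y'' + (p(x)/x) y' + (q(x)/x^2) y = 0:
  p(x) = 5/6,  q(x) = 2x - 5/2.
Indicial equation: r(r-1) + (5/6) r + (-5/2) = 0 -> roots r_1 = 5/3, r_2 = -3/2.
Take r = r_1 = 5/3. Let y(x) = x^r sum_{n>=0} a_n x^n with a_0 = 1.
Substitute y = x^r sum a_n x^n and match x^{r+n}. The recurrence is
  D(n) a_n + 2 a_{n-1} = 0,  where D(n) = (r+n)(r+n-1) + (5/6)(r+n) + (-5/2).
  a_n = -2 / D(n) * a_{n-1}.
Since the indicial polynomial factors as (r - r_1)(r - r_2), D(n) = (r_1 + n - r_1)(r_1 + n - r_2) = n(n + 19/6).
Evaluating step by step (a_0 = 1):
  n = 1: D(1) = 1(1 + 19/6) = 25/6; numerator = -2(1) = -2; a_1 = (-2)/(25/6) = -12/25
  n = 2: D(2) = 2(2 + 19/6) = 31/3; numerator = -2(-12/25) = 24/25; a_2 = (24/25)/(31/3) = 72/775
  n = 3: D(3) = 3(3 + 19/6) = 37/2; numerator = -2(72/775) = -144/775; a_3 = (-144/775)/(37/2) = -288/28675

r = 5/3; a_0 = 1; a_1 = -12/25; a_2 = 72/775; a_3 = -288/28675


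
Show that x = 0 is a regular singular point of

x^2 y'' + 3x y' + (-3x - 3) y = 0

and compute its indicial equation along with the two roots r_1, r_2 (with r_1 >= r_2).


Divide by x^2 to reach normal form y'' + P_1(x) y' + P_2(x) y = 0 with P_1(x) = 3/x and P_2(x) = -3/x - 3/x^2.
x = 0 is a singular point because the y'-coefficient 3/x has a pole at x = 0 and the y-coefficient -3/x - 3/x^2 has a pole at x = 0.
It is a regular singular point because x P_1(x) = p(x) = 3 and x^2 P_2(x) = q(x) = -3x - 3 are polynomials, hence analytic at x = 0.
p(0) = 3,  q(0) = -3.
Indicial equation: r(r-1) + p(0) r + q(0) = 0, i.e. r^2 + (p(0) - 1) r + q(0) = 0, i.e. r^2 + 2 r - 3 = 0.
Discriminant: (2)^2 - 4(-3) = 16, so r = (-2 ± 4)/2.
Solving: r_1 = 1, r_2 = -3.

indicial: r^2 + 2 r - 3 = 0; roots r_1 = 1, r_2 = -3


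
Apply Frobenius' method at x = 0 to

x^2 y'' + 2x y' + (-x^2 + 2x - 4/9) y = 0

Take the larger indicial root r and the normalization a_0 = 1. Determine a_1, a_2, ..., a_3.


Write in Frobenius form y'' + (p(x)/x) y' + (q(x)/x^2) y = 0:
  p(x) = 2,  q(x) = -x^2 + 2x - 4/9.
Indicial equation: r(r-1) + (2) r + (-4/9) = 0 -> roots r_1 = 1/3, r_2 = -4/3.
Take r = r_1 = 1/3. Let y(x) = x^r sum_{n>=0} a_n x^n with a_0 = 1.
Substitute y = x^r sum a_n x^n and match x^{r+n}. The recurrence is
  D(n) a_n + 2 a_{n-1} - 1 a_{n-2} = 0,  where D(n) = (r+n)(r+n-1) + (2)(r+n) + (-4/9).
  a_n = [-2 a_{n-1} + 1 a_{n-2}] / D(n).
Since the indicial polynomial factors as (r - r_1)(r - r_2), D(n) = (r_1 + n - r_1)(r_1 + n - r_2) = n(n + 5/3).
Evaluating step by step (a_0 = 1):
  n = 1: D(1) = 1(1 + 5/3) = 8/3; numerator = -2(1) = -2; a_1 = (-2)/(8/3) = -3/4
  n = 2: D(2) = 2(2 + 5/3) = 22/3; numerator = -2(-3/4) + 1(1) = 5/2; a_2 = (5/2)/(22/3) = 15/44
  n = 3: D(3) = 3(3 + 5/3) = 14; numerator = -2(15/44) + 1(-3/4) = -63/44; a_3 = (-63/44)/(14) = -9/88

r = 1/3; a_0 = 1; a_1 = -3/4; a_2 = 15/44; a_3 = -9/88


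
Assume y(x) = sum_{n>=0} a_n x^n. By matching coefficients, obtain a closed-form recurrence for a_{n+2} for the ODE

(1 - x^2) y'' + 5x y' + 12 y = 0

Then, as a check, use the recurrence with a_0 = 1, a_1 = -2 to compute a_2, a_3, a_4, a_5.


Substitute y = sum_n a_n x^n.
(1 - 1 x^2) y'' contributes (n+2)(n+1) a_{n+2} - n(n-1) a_n at x^n.
5 x y'(x) contributes 5 n a_n at x^n.
12 y(x) contributes 12 a_n at x^n.
Matching x^n: (n+2)(n+1) a_{n+2} + (-n(n-1) + 5 n + 12) a_n = 0.
Thus a_{n+2} = (n(n-1) - 5 n - 12) / ((n+1)(n+2)) * a_n.

Check with a_0 = 1, a_1 = -2 (apply the recurrence for n = 0, 1, 2, 3): a_0 = 1, a_1 = -2, a_2 = -6, a_3 = 17/3, a_4 = 10, a_5 = -119/20.

a_(n+2) = (n(n-1) - 5 n - 12) / ((n+1)(n+2)) * a_n; check: a_0 = 1, a_1 = -2, a_2 = -6, a_3 = 17/3, a_4 = 10, a_5 = -119/20


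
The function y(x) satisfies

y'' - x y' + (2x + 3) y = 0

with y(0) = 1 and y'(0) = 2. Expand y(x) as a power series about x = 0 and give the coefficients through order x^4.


Ansatz: y(x) = sum_{n>=0} a_n x^n, so y'(x) = sum_{n>=1} n a_n x^(n-1) and y''(x) = sum_{n>=2} n(n-1) a_n x^(n-2).
Substitute into P(x) y'' + Q(x) y' + R(x) y = 0 with P(x) = 1, Q(x) = -x, R(x) = 2x + 3, and match powers of x.
Initial conditions: a_0 = 1, a_1 = 2.
Setting the coefficient of each power of x to zero and solving order by order (substituting the coefficients already found):
  x^0: 2 a_2 + 3 a_0 = 0  ->  2 a_2 = -3 a_0 = -3  ->  a_2 = -3/2
  x^1: 6 a_3 + 2 a_1 + 2 a_0 = 0  ->  6 a_3 = -2 a_1 - 2 a_0 = -6  ->  a_3 = -1
  x^2: 12 a_4 + a_2 + 2 a_1 = 0  ->  12 a_4 = -a_2 - 2 a_1 = -5/2  ->  a_4 = -5/24
Truncated series: y(x) = 1 + 2 x - (3/2) x^2 - x^3 - (5/24) x^4 + O(x^5).

a_0 = 1; a_1 = 2; a_2 = -3/2; a_3 = -1; a_4 = -5/24


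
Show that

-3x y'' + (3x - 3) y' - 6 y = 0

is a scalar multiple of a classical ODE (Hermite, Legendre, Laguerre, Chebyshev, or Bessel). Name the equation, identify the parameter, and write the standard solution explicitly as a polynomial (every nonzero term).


All three coefficients share the factor -3; dividing through by -3 gives  x y'' + (1 - x) y' + 2 y = 0.
This matches the Laguerre equation x y'' + (1 - x) y' + n y = 0 with n = 2; the polynomial solution is L_2(x).
With y = sum_k a_k x^k, matching x^k gives (k+1)k a_{k+1} + (k+1) a_{k+1} - k a_k + n a_k = 0, i.e. (k+1)^2 a_{k+1} = (k - n) a_k = (k - 2) a_k. The right side vanishes at k = 2, so the series terminates at degree 2.
Standard normalization L_n(0) = 1 gives a_0 = 1. Work upward with a_{k+1} = (k - 2) a_k / (k+1)^2:
  a_1 = (0 - 2)(1) / 1^2 = -2/1 = -2
  a_2 = (1 - 2)(-2) / 2^2 = 2/4 = 1/2
Hence L_2(x) = x^2/2 - 2 x + 1.

L_2(x); series = x^2/2 - 2 x + 1


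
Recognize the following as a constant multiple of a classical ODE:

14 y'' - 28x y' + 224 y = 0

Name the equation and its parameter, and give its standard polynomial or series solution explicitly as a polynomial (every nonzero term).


All three coefficients share the factor 14; dividing through by 14 gives  y'' - 2x y' + 16 y = 0.
This matches the Hermite equation y'' - 2x y' + 2n y = 0 with 2n = 16, so n = 8; the polynomial solution is H_8(x).
With y = sum_k a_k x^k, matching x^k gives (k+2)(k+1) a_{k+2} = 2(k - n) a_k = 2(k - 8) a_k. The right side vanishes at k = 8, so the series with the parity of 8 terminates at degree 8.
Standard normalization: leading coefficient of H_n is 2^n, so a_8 = 2^8 = 256. Work downward with a_k = (k+1)(k+2) a_{k+2} / (2(k - n)):
  a_6 = (7)(8)(256) / (2(6 - 8)) = 14336/(-4) = -3584
  a_4 = (5)(6)(-3584) / (2(4 - 8)) = -107520/(-8) = 13440
  a_2 = (3)(4)(13440) / (2(2 - 8)) = 161280/(-12) = -13440
  a_0 = (1)(2)(-13440) / (2(0 - 8)) = -26880/(-16) = 1680
Hence H_8(x) = 256 x^8 - 3584 x^6 + 13440 x^4 - 13440 x^2 + 1680.

H_8(x); series = 256 x^8 - 3584 x^6 + 13440 x^4 - 13440 x^2 + 1680


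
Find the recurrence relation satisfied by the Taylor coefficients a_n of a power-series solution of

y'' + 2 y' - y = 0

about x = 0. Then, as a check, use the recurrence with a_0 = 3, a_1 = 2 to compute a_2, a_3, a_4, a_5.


Substitute y = sum_n a_n x^n.
y''(x) has coefficient (n+2)(n+1) a_{n+2} at x^n;
2 y'(x) has coefficient 2 (n+1) a_{n+1} at x^n;
-y(x) has coefficient -1 a_n at x^n.
Matching x^n: (n+2)(n+1) a_{n+2} + 2 (n+1) a_{n+1} - 1 a_n = 0.
Thus a_{n+2} = [-2 (n+1) a_{n+1} + 1 a_n] / ((n+1)(n+2)).

Check with a_0 = 3, a_1 = 2 (apply the recurrence for n = 0, 1, 2, 3): a_0 = 3, a_1 = 2, a_2 = -1/2, a_3 = 2/3, a_4 = -3/8, a_5 = 11/60.

a_(n+2) = [-2 (n+1) a_(n+1) + 1 a_n] / ((n+1)(n+2)); check: a_0 = 3, a_1 = 2, a_2 = -1/2, a_3 = 2/3, a_4 = -3/8, a_5 = 11/60


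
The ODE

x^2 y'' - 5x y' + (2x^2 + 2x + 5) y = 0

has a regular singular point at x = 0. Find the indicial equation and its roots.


Divide by x^2 to reach normal form y'' + P_1(x) y' + P_2(x) y = 0 with P_1(x) = -5/x and P_2(x) = 2 + 2/x + 5/x^2.
x = 0 is a singular point because the y'-coefficient -5/x has a pole at x = 0 and the y-coefficient 2 + 2/x + 5/x^2 has a pole at x = 0.
It is a regular singular point because x P_1(x) = p(x) = -5 and x^2 P_2(x) = q(x) = 2x^2 + 2x + 5 are polynomials, hence analytic at x = 0.
p(0) = -5,  q(0) = 5.
Indicial equation: r(r-1) + p(0) r + q(0) = 0, i.e. r^2 + (p(0) - 1) r + q(0) = 0, i.e. r^2 - 6 r + 5 = 0.
Discriminant: (-6)^2 - 4(5) = 16, so r = (6 ± 4)/2.
Solving: r_1 = 5, r_2 = 1.

indicial: r^2 - 6 r + 5 = 0; roots r_1 = 5, r_2 = 1


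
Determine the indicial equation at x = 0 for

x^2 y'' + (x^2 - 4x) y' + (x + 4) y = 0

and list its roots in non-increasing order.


Divide by x^2 to reach normal form y'' + P_1(x) y' + P_2(x) y = 0 with P_1(x) = 1 - 4/x and P_2(x) = 1/x + 4/x^2.
x = 0 is a singular point because the y'-coefficient 1 - 4/x has a pole at x = 0 and the y-coefficient 1/x + 4/x^2 has a pole at x = 0.
It is a regular singular point because x P_1(x) = p(x) = x - 4 and x^2 P_2(x) = q(x) = x + 4 are polynomials, hence analytic at x = 0.
p(0) = -4,  q(0) = 4.
Indicial equation: r(r-1) + p(0) r + q(0) = 0, i.e. r^2 + (p(0) - 1) r + q(0) = 0, i.e. r^2 - 5 r + 4 = 0.
Discriminant: (-5)^2 - 4(4) = 9, so r = (5 ± 3)/2.
Solving: r_1 = 4, r_2 = 1.

indicial: r^2 - 5 r + 4 = 0; roots r_1 = 4, r_2 = 1


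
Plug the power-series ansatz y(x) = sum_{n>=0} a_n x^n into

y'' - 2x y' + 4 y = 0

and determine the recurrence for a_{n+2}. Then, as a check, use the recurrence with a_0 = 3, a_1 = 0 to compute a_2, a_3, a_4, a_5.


Substitute y = sum_n a_n x^n.
y''(x) has coefficient (n+2)(n+1) a_{n+2} at x^n;
-2 x y'(x) has coefficient -2 n a_n at x^n (shift);
4 y(x) has coefficient 4 a_n at x^n.
Matching x^n: (n+2)(n+1) a_{n+2} + (-2n + 4) a_n = 0.
Thus a_{n+2} = (2n - 4) / ((n+1)(n+2)) * a_n.

Check with a_0 = 3, a_1 = 0 (apply the recurrence for n = 0, 1, 2, 3): a_0 = 3, a_1 = 0, a_2 = -6, a_3 = 0, a_4 = 0, a_5 = 0.

a_(n+2) = (2n - 4) / ((n+1)(n+2)) * a_n; check: a_0 = 3, a_1 = 0, a_2 = -6, a_3 = 0, a_4 = 0, a_5 = 0


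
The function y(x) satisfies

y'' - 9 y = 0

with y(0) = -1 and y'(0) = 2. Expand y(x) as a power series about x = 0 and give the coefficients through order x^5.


Ansatz: y(x) = sum_{n>=0} a_n x^n, so y'(x) = sum_{n>=1} n a_n x^(n-1) and y''(x) = sum_{n>=2} n(n-1) a_n x^(n-2).
Substitute into P(x) y'' + Q(x) y' + R(x) y = 0 with P(x) = 1, Q(x) = 0, R(x) = -9, and match powers of x.
Initial conditions: a_0 = -1, a_1 = 2.
Setting the coefficient of each power of x to zero and solving order by order (substituting the coefficients already found):
  x^0: 2 a_2 - 9 a_0 = 0  ->  2 a_2 = 9 a_0 = -9  ->  a_2 = -9/2
  x^1: 6 a_3 - 9 a_1 = 0  ->  6 a_3 = 9 a_1 = 18  ->  a_3 = 3
  x^2: 12 a_4 - 9 a_2 = 0  ->  12 a_4 = 9 a_2 = -81/2  ->  a_4 = -27/8
  x^3: 20 a_5 - 9 a_3 = 0  ->  20 a_5 = 9 a_3 = 27  ->  a_5 = 27/20
Truncated series: y(x) = -1 + 2 x - (9/2) x^2 + 3 x^3 - (27/8) x^4 + (27/20) x^5 + O(x^6).

a_0 = -1; a_1 = 2; a_2 = -9/2; a_3 = 3; a_4 = -27/8; a_5 = 27/20


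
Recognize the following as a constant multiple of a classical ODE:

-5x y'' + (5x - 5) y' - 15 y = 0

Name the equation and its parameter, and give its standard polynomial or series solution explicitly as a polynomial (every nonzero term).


All three coefficients share the factor -5; dividing through by -5 gives  x y'' + (1 - x) y' + 3 y = 0.
This matches the Laguerre equation x y'' + (1 - x) y' + n y = 0 with n = 3; the polynomial solution is L_3(x).
With y = sum_k a_k x^k, matching x^k gives (k+1)k a_{k+1} + (k+1) a_{k+1} - k a_k + n a_k = 0, i.e. (k+1)^2 a_{k+1} = (k - n) a_k = (k - 3) a_k. The right side vanishes at k = 3, so the series terminates at degree 3.
Standard normalization L_n(0) = 1 gives a_0 = 1. Work upward with a_{k+1} = (k - 3) a_k / (k+1)^2:
  a_1 = (0 - 3)(1) / 1^2 = -3/1 = -3
  a_2 = (1 - 3)(-3) / 2^2 = 6/4 = 3/2
  a_3 = (2 - 3)(3/2) / 3^2 = (-3/2)/9 = -1/6
Hence L_3(x) = -x^3/6 + 3 x^2/2 - 3 x + 1.

L_3(x); series = -x^3/6 + 3 x^2/2 - 3 x + 1


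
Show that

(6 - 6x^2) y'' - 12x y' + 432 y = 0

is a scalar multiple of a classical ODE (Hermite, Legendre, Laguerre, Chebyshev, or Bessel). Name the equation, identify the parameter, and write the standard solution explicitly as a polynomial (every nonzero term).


All three coefficients share the factor 6; dividing through by 6 gives  (1 - x^2) y'' - 2x y' + 72 y = 0.
This matches the Legendre equation (1 - x^2) y'' - 2x y' + n(n+1) y = 0 (note the -2x y' term) with n(n+1) = 72, so n = 8; the polynomial solution is P_8(x).
With y = sum_k a_k x^k, matching x^k gives (k+2)(k+1) a_{k+2} = [k(k+1) - n(n+1)] a_k = (k - 8)(k + 9) a_k. The right side vanishes at k = 8, so the series with the parity of 8 terminates at degree 8.
Standard normalization (P_n(1) = 1): leading coefficient (2n)!/(2^n (n!)^2) = 20922789888000/(256*1625702400) = 6435/128, so a_8 = 6435/128. Work downward with a_k = (k+1)(k+2) a_{k+2} / ((k - 8)(k + 9)):
  a_6 = (7)(8)(6435/128) / ((6 - 8)(6 + 9)) = (45045/16)/(-30) = -3003/32
  a_4 = (5)(6)(-3003/32) / ((4 - 8)(4 + 9)) = (-45045/16)/(-52) = 3465/64
  a_2 = (3)(4)(3465/64) / ((2 - 8)(2 + 9)) = (10395/16)/(-66) = -315/32
  a_0 = (1)(2)(-315/32) / ((0 - 8)(0 + 9)) = (-315/16)/(-72) = 35/128
Hence P_8(x) = 6435 x^8/128 - 3003 x^6/32 + 3465 x^4/64 - 315 x^2/32 + 35/128.

P_8(x); series = 6435 x^8/128 - 3003 x^6/32 + 3465 x^4/64 - 315 x^2/32 + 35/128


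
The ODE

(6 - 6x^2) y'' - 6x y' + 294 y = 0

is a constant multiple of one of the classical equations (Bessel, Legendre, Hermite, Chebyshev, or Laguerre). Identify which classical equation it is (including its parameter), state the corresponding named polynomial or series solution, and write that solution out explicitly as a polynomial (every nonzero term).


All three coefficients share the factor 6; dividing through by 6 gives  (1 - x^2) y'' - x y' + 49 y = 0.
This matches the Chebyshev equation (1 - x^2) y'' - x y' + n^2 y = 0 (note the -x y' term, not -2x y') with n^2 = 49, so n = 7; the polynomial solution is T_7(x).
With y = sum_k a_k x^k, matching x^k gives (k+2)(k+1) a_{k+2} = (k^2 - n^2) a_k = (k - 7)(k + 7) a_k. The right side vanishes at k = 7, so the series with the parity of 7 terminates at degree 7.
Standard normalization: leading coefficient of T_n is 2^(n-1), so a_7 = 2^6 = 64. Work downward with a_k = (k+1)(k+2) a_{k+2} / ((k - 7)(k + 7)):
  a_5 = (6)(7)(64) / ((5 - 7)(5 + 7)) = 2688/(-24) = -112
  a_3 = (4)(5)(-112) / ((3 - 7)(3 + 7)) = -2240/(-40) = 56
  a_1 = (2)(3)(56) / ((1 - 7)(1 + 7)) = 336/(-48) = -7
Hence T_7(x) = 64 x^7 - 112 x^5 + 56 x^3 - 7 x.

T_7(x); series = 64 x^7 - 112 x^5 + 56 x^3 - 7 x


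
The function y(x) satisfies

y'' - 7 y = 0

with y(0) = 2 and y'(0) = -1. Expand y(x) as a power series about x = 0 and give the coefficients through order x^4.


Ansatz: y(x) = sum_{n>=0} a_n x^n, so y'(x) = sum_{n>=1} n a_n x^(n-1) and y''(x) = sum_{n>=2} n(n-1) a_n x^(n-2).
Substitute into P(x) y'' + Q(x) y' + R(x) y = 0 with P(x) = 1, Q(x) = 0, R(x) = -7, and match powers of x.
Initial conditions: a_0 = 2, a_1 = -1.
Setting the coefficient of each power of x to zero and solving order by order (substituting the coefficients already found):
  x^0: 2 a_2 - 7 a_0 = 0  ->  2 a_2 = 7 a_0 = 14  ->  a_2 = 7
  x^1: 6 a_3 - 7 a_1 = 0  ->  6 a_3 = 7 a_1 = -7  ->  a_3 = -7/6
  x^2: 12 a_4 - 7 a_2 = 0  ->  12 a_4 = 7 a_2 = 49  ->  a_4 = 49/12
Truncated series: y(x) = 2 - x + 7 x^2 - (7/6) x^3 + (49/12) x^4 + O(x^5).

a_0 = 2; a_1 = -1; a_2 = 7; a_3 = -7/6; a_4 = 49/12


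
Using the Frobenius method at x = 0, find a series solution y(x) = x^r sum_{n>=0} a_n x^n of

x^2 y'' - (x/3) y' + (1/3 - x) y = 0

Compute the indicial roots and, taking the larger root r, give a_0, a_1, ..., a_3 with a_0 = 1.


Write in Frobenius form y'' + (p(x)/x) y' + (q(x)/x^2) y = 0:
  p(x) = -1/3,  q(x) = 1/3 - x.
Indicial equation: r(r-1) + (-1/3) r + (1/3) = 0 -> roots r_1 = 1, r_2 = 1/3.
Take r = r_1 = 1. Let y(x) = x^r sum_{n>=0} a_n x^n with a_0 = 1.
Substitute y = x^r sum a_n x^n and match x^{r+n}. The recurrence is
  D(n) a_n - 1 a_{n-1} = 0,  where D(n) = (r+n)(r+n-1) + (-1/3)(r+n) + (1/3).
  a_n = 1 / D(n) * a_{n-1}.
Since the indicial polynomial factors as (r - r_1)(r - r_2), D(n) = (r_1 + n - r_1)(r_1 + n - r_2) = n(n + 2/3).
Evaluating step by step (a_0 = 1):
  n = 1: D(1) = 1(1 + 2/3) = 5/3; numerator = 1(1) = 1; a_1 = (1)/(5/3) = 3/5
  n = 2: D(2) = 2(2 + 2/3) = 16/3; numerator = 1(3/5) = 3/5; a_2 = (3/5)/(16/3) = 9/80
  n = 3: D(3) = 3(3 + 2/3) = 11; numerator = 1(9/80) = 9/80; a_3 = (9/80)/(11) = 9/880

r = 1; a_0 = 1; a_1 = 3/5; a_2 = 9/80; a_3 = 9/880


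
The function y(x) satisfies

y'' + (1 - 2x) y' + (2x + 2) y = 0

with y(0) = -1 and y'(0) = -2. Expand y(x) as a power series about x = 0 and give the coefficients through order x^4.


Ansatz: y(x) = sum_{n>=0} a_n x^n, so y'(x) = sum_{n>=1} n a_n x^(n-1) and y''(x) = sum_{n>=2} n(n-1) a_n x^(n-2).
Substitute into P(x) y'' + Q(x) y' + R(x) y = 0 with P(x) = 1, Q(x) = 1 - 2x, R(x) = 2x + 2, and match powers of x.
Initial conditions: a_0 = -1, a_1 = -2.
Setting the coefficient of each power of x to zero and solving order by order (substituting the coefficients already found):
  x^0: 2 a_2 + a_1 + 2 a_0 = 0  ->  2 a_2 = -a_1 - 2 a_0 = 4  ->  a_2 = 2
  x^1: 6 a_3 + 2 a_2 + 2 a_0 = 0  ->  6 a_3 = -2 a_2 - 2 a_0 = -2  ->  a_3 = -1/3
  x^2: 12 a_4 + 3 a_3 - 2 a_2 + 2 a_1 = 0  ->  12 a_4 = -3 a_3 + 2 a_2 - 2 a_1 = 9  ->  a_4 = 3/4
Truncated series: y(x) = -1 - 2 x + 2 x^2 - (1/3) x^3 + (3/4) x^4 + O(x^5).

a_0 = -1; a_1 = -2; a_2 = 2; a_3 = -1/3; a_4 = 3/4


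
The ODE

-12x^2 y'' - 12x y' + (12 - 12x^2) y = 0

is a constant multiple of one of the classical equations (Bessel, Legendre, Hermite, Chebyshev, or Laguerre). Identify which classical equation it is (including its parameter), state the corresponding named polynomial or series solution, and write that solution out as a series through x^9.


All three coefficients share the factor -12; dividing through by -12 gives  x^2 y'' + x y' + (x^2 - 1) y = 0.
This matches the Bessel equation x^2 y'' + x y' + (x^2 - nu^2) y = 0 with nu^2 = 1, so nu = 1; the solution bounded at x = 0 is J_1(x).
Frobenius at x = 0: indicial roots ±nu; for r = nu the recurrence k(k + 2nu) c_k = -c_{k-2} gives the standard series J_nu(x) = sum_{k>=0} (-1)^k / (k! (k+nu)!) (x/2)^(2k+nu). Evaluate the first 5 terms:
  k = 0: (-1)^0 / (0! * 1! * 2^1) x^1 = 1/(1*1*2) x^1 = (1/2) x^1
  k = 1: (-1)^1 / (1! * 2! * 2^3) x^3 = -1/(1*2*8) x^3 = (-1/16) x^3
  k = 2: (-1)^2 / (2! * 3! * 2^5) x^5 = 1/(2*6*32) x^5 = (1/384) x^5
  k = 3: (-1)^3 / (3! * 4! * 2^7) x^7 = -1/(6*24*128) x^7 = (-1/18432) x^7
  k = 4: (-1)^4 / (4! * 5! * 2^9) x^9 = 1/(24*120*512) x^9 = (1/1474560) x^9
Hence J_1(x) = x^9/1474560 - x^7/18432 + x^5/384 - x^3/16 + x/2 + ....

J_1(x); series = x^9/1474560 - x^7/18432 + x^5/384 - x^3/16 + x/2


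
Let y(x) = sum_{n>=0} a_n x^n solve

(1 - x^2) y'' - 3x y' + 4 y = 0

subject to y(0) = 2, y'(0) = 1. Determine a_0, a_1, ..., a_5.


Ansatz: y(x) = sum_{n>=0} a_n x^n, so y'(x) = sum_{n>=1} n a_n x^(n-1) and y''(x) = sum_{n>=2} n(n-1) a_n x^(n-2).
Substitute into P(x) y'' + Q(x) y' + R(x) y = 0 with P(x) = 1 - x^2, Q(x) = -3x, R(x) = 4, and match powers of x.
Initial conditions: a_0 = 2, a_1 = 1.
Setting the coefficient of each power of x to zero and solving order by order (substituting the coefficients already found):
  x^0: 2 a_2 + 4 a_0 = 0  ->  2 a_2 = -4 a_0 = -8  ->  a_2 = -4
  x^1: 6 a_3 + a_1 = 0  ->  6 a_3 = -a_1 = -1  ->  a_3 = -1/6
  x^2: 12 a_4 - 4 a_2 = 0  ->  12 a_4 = 4 a_2 = -16  ->  a_4 = -4/3
  x^3: 20 a_5 - 11 a_3 = 0  ->  20 a_5 = 11 a_3 = -11/6  ->  a_5 = -11/120
Truncated series: y(x) = 2 + x - 4 x^2 - (1/6) x^3 - (4/3) x^4 - (11/120) x^5 + O(x^6).

a_0 = 2; a_1 = 1; a_2 = -4; a_3 = -1/6; a_4 = -4/3; a_5 = -11/120


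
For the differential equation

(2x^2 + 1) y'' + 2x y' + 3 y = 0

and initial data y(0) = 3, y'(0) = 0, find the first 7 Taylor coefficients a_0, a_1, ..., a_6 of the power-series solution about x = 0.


Ansatz: y(x) = sum_{n>=0} a_n x^n, so y'(x) = sum_{n>=1} n a_n x^(n-1) and y''(x) = sum_{n>=2} n(n-1) a_n x^(n-2).
Substitute into P(x) y'' + Q(x) y' + R(x) y = 0 with P(x) = 2x^2 + 1, Q(x) = 2x, R(x) = 3, and match powers of x.
Initial conditions: a_0 = 3, a_1 = 0.
Setting the coefficient of each power of x to zero and solving order by order (substituting the coefficients already found):
  x^0: 2 a_2 + 3 a_0 = 0  ->  2 a_2 = -3 a_0 = -9  ->  a_2 = -9/2
  x^1: 6 a_3 + 5 a_1 = 0  ->  6 a_3 = -5 a_1 = 0  ->  a_3 = 0
  x^2: 12 a_4 + 11 a_2 = 0  ->  12 a_4 = -11 a_2 = 99/2  ->  a_4 = 33/8
  x^3: 20 a_5 + 21 a_3 = 0  ->  20 a_5 = -21 a_3 = 0  ->  a_5 = 0
  x^4: 30 a_6 + 35 a_4 = 0  ->  30 a_6 = -35 a_4 = -1155/8  ->  a_6 = -77/16
Truncated series: y(x) = 3 - (9/2) x^2 + (33/8) x^4 - (77/16) x^6 + O(x^7).

a_0 = 3; a_1 = 0; a_2 = -9/2; a_3 = 0; a_4 = 33/8; a_5 = 0; a_6 = -77/16


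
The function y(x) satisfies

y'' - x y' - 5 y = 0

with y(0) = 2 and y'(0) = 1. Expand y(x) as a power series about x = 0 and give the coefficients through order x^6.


Ansatz: y(x) = sum_{n>=0} a_n x^n, so y'(x) = sum_{n>=1} n a_n x^(n-1) and y''(x) = sum_{n>=2} n(n-1) a_n x^(n-2).
Substitute into P(x) y'' + Q(x) y' + R(x) y = 0 with P(x) = 1, Q(x) = -x, R(x) = -5, and match powers of x.
Initial conditions: a_0 = 2, a_1 = 1.
Setting the coefficient of each power of x to zero and solving order by order (substituting the coefficients already found):
  x^0: 2 a_2 - 5 a_0 = 0  ->  2 a_2 = 5 a_0 = 10  ->  a_2 = 5
  x^1: 6 a_3 - 6 a_1 = 0  ->  6 a_3 = 6 a_1 = 6  ->  a_3 = 1
  x^2: 12 a_4 - 7 a_2 = 0  ->  12 a_4 = 7 a_2 = 35  ->  a_4 = 35/12
  x^3: 20 a_5 - 8 a_3 = 0  ->  20 a_5 = 8 a_3 = 8  ->  a_5 = 2/5
  x^4: 30 a_6 - 9 a_4 = 0  ->  30 a_6 = 9 a_4 = 105/4  ->  a_6 = 7/8
Truncated series: y(x) = 2 + x + 5 x^2 + x^3 + (35/12) x^4 + (2/5) x^5 + (7/8) x^6 + O(x^7).

a_0 = 2; a_1 = 1; a_2 = 5; a_3 = 1; a_4 = 35/12; a_5 = 2/5; a_6 = 7/8


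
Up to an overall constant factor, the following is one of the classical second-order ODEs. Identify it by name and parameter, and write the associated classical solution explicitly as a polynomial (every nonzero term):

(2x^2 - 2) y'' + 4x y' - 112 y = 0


All three coefficients share the factor -2; dividing through by -2 gives  (1 - x^2) y'' - 2x y' + 56 y = 0.
This matches the Legendre equation (1 - x^2) y'' - 2x y' + n(n+1) y = 0 (note the -2x y' term) with n(n+1) = 56, so n = 7; the polynomial solution is P_7(x).
With y = sum_k a_k x^k, matching x^k gives (k+2)(k+1) a_{k+2} = [k(k+1) - n(n+1)] a_k = (k - 7)(k + 8) a_k. The right side vanishes at k = 7, so the series with the parity of 7 terminates at degree 7.
Standard normalization (P_n(1) = 1): leading coefficient (2n)!/(2^n (n!)^2) = 87178291200/(128*25401600) = 429/16, so a_7 = 429/16. Work downward with a_k = (k+1)(k+2) a_{k+2} / ((k - 7)(k + 8)):
  a_5 = (6)(7)(429/16) / ((5 - 7)(5 + 8)) = (9009/8)/(-26) = -693/16
  a_3 = (4)(5)(-693/16) / ((3 - 7)(3 + 8)) = (-3465/4)/(-44) = 315/16
  a_1 = (2)(3)(315/16) / ((1 - 7)(1 + 8)) = (945/8)/(-54) = -35/16
Hence P_7(x) = 429 x^7/16 - 693 x^5/16 + 315 x^3/16 - 35 x/16.

P_7(x); series = 429 x^7/16 - 693 x^5/16 + 315 x^3/16 - 35 x/16


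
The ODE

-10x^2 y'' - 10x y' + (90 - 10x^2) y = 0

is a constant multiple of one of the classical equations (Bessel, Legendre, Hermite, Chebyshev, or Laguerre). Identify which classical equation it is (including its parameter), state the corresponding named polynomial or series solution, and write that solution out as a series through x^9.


All three coefficients share the factor -10; dividing through by -10 gives  x^2 y'' + x y' + (x^2 - 9) y = 0.
This matches the Bessel equation x^2 y'' + x y' + (x^2 - nu^2) y = 0 with nu^2 = 9, so nu = 3; the solution bounded at x = 0 is J_3(x).
Frobenius at x = 0: indicial roots ±nu; for r = nu the recurrence k(k + 2nu) c_k = -c_{k-2} gives the standard series J_nu(x) = sum_{k>=0} (-1)^k / (k! (k+nu)!) (x/2)^(2k+nu). Evaluate the first 4 terms:
  k = 0: (-1)^0 / (0! * 3! * 2^3) x^3 = 1/(1*6*8) x^3 = (1/48) x^3
  k = 1: (-1)^1 / (1! * 4! * 2^5) x^5 = -1/(1*24*32) x^5 = (-1/768) x^5
  k = 2: (-1)^2 / (2! * 5! * 2^7) x^7 = 1/(2*120*128) x^7 = (1/30720) x^7
  k = 3: (-1)^3 / (3! * 6! * 2^9) x^9 = -1/(6*720*512) x^9 = (-1/2211840) x^9
Hence J_3(x) = -x^9/2211840 + x^7/30720 - x^5/768 + x^3/48 + ....

J_3(x); series = -x^9/2211840 + x^7/30720 - x^5/768 + x^3/48
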